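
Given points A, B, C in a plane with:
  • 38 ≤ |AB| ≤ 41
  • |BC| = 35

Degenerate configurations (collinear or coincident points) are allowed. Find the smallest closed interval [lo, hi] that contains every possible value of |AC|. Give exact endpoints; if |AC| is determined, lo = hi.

|AC| ∈ [3, 76]  (≈ [3.0000, 76.0000])

|AB| ∈ [38, 41]
|BC| ∈ {35}
|AC| ∈ [3, 76]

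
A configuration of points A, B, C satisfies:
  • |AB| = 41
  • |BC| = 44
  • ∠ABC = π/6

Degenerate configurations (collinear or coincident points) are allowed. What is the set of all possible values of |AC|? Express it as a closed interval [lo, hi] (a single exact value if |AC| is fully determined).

|AB| ∈ {41}
|BC| ∈ {44}
|AC| ∈ {√(3617 - 1804·√(3))}

|AC| = √(3617 - 1804·√(3))  (≈ 22.1896)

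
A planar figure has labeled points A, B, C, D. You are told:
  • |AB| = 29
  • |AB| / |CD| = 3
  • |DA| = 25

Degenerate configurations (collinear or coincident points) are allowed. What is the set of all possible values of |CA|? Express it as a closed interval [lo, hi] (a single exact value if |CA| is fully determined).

|CA| ∈ [46/3, 104/3]  (≈ [15.3333, 34.6667])

|AB| ∈ {29}
|AD| ∈ {25}
|CD| ∈ {29/3}
|BD| ∈ [4, 54]
|AC| ∈ [46/3, 104/3]
|BC| ∈ [0, 191/3]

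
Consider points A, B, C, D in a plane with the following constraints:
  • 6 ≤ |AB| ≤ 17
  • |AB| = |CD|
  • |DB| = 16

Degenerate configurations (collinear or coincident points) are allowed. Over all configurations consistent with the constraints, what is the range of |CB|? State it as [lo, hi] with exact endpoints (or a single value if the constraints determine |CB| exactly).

|AB| ∈ [6, 17]
|BD| ∈ {16}
|CD| ∈ [6, 17]
|AD| ∈ [0, 33]
|BC| ∈ [0, 33]
|AC| ∈ [0, 50]

|CB| ∈ [0, 33]  (≈ [0.0000, 33.0000])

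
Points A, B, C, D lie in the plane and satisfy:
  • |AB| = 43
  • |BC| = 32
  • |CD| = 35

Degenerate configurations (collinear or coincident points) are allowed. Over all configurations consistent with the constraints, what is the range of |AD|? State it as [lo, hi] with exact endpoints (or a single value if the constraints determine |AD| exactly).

|AB| ∈ {43}
|BC| ∈ {32}
|CD| ∈ {35}
|AC| ∈ [11, 75]
|BD| ∈ [3, 67]
|AD| ∈ [0, 110]

|AD| ∈ [0, 110]  (≈ [0.0000, 110.0000])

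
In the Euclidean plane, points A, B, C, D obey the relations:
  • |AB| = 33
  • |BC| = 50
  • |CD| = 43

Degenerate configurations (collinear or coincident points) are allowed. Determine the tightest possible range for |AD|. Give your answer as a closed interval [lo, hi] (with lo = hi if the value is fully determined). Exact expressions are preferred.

|AD| ∈ [0, 126]  (≈ [0.0000, 126.0000])

|AB| ∈ {33}
|BC| ∈ {50}
|CD| ∈ {43}
|AC| ∈ [17, 83]
|BD| ∈ [7, 93]
|AD| ∈ [0, 126]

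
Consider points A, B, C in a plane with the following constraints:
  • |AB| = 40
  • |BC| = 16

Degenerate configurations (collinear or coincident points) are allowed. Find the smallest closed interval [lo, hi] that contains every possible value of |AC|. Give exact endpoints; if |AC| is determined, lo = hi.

|AC| ∈ [24, 56]  (≈ [24.0000, 56.0000])

|AB| ∈ {40}
|BC| ∈ {16}
|AC| ∈ [24, 56]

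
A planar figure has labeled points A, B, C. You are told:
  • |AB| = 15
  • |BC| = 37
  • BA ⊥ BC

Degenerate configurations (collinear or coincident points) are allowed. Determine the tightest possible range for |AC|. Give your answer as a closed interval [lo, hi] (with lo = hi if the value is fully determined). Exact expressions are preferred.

|AC| = √(1594)  (≈ 39.9249)

|AB| ∈ {15}
|BC| ∈ {37}
|AC| ∈ {√(1594)}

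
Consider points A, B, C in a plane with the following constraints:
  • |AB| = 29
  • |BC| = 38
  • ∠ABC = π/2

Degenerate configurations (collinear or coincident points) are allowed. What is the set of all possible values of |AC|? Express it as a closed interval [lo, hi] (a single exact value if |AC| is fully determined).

|AB| ∈ {29}
|BC| ∈ {38}
|AC| ∈ {√(2285)}

|AC| = √(2285)  (≈ 47.8017)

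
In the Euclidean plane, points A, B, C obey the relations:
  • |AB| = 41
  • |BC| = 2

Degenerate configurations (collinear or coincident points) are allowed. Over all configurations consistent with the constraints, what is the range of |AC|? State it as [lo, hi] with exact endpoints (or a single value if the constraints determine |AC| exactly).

|AB| ∈ {41}
|BC| ∈ {2}
|AC| ∈ [39, 43]

|AC| ∈ [39, 43]  (≈ [39.0000, 43.0000])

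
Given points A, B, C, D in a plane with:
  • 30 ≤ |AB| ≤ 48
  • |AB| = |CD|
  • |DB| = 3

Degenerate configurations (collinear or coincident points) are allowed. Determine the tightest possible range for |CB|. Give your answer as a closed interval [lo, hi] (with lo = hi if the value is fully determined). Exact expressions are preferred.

|AB| ∈ [30, 48]
|BD| ∈ {3}
|CD| ∈ [30, 48]
|AD| ∈ [27, 51]
|BC| ∈ [27, 51]
|AC| ∈ [0, 99]

|CB| ∈ [27, 51]  (≈ [27.0000, 51.0000])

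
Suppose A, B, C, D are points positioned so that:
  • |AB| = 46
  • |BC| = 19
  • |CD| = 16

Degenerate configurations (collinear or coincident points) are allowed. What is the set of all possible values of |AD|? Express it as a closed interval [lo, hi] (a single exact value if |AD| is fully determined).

|AD| ∈ [11, 81]  (≈ [11.0000, 81.0000])

|AB| ∈ {46}
|BC| ∈ {19}
|CD| ∈ {16}
|AC| ∈ [27, 65]
|BD| ∈ [3, 35]
|AD| ∈ [11, 81]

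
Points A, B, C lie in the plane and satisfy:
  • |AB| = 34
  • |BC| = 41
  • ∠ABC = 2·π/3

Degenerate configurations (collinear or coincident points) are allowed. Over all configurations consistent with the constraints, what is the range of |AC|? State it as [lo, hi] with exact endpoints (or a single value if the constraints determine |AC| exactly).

|AC| = √(4231)  (≈ 65.0461)

|AB| ∈ {34}
|BC| ∈ {41}
|AC| ∈ {√(4231)}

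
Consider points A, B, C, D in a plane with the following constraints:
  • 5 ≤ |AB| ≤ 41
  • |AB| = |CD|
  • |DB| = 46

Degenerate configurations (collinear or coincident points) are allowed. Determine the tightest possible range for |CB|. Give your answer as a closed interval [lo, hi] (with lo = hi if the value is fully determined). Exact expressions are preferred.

|AB| ∈ [5, 41]
|BD| ∈ {46}
|CD| ∈ [5, 41]
|AD| ∈ [5, 87]
|BC| ∈ [5, 87]
|AC| ∈ [0, 128]

|CB| ∈ [5, 87]  (≈ [5.0000, 87.0000])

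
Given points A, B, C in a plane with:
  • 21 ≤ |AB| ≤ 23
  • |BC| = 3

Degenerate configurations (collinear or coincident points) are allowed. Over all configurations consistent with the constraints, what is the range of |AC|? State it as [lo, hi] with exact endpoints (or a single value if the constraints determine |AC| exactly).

|AC| ∈ [18, 26]  (≈ [18.0000, 26.0000])

|AB| ∈ [21, 23]
|BC| ∈ {3}
|AC| ∈ [18, 26]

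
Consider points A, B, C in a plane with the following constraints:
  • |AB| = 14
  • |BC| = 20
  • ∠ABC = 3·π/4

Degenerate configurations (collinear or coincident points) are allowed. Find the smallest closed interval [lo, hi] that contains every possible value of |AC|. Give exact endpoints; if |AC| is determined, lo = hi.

|AB| ∈ {14}
|BC| ∈ {20}
|AC| ∈ {2·√(70·√(2) + 149)}

|AC| = 2·√(70·√(2) + 149)  (≈ 31.4957)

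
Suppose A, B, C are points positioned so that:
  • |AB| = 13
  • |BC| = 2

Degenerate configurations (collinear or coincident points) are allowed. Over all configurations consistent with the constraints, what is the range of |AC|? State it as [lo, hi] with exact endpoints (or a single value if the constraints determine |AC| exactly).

|AB| ∈ {13}
|BC| ∈ {2}
|AC| ∈ [11, 15]

|AC| ∈ [11, 15]  (≈ [11.0000, 15.0000])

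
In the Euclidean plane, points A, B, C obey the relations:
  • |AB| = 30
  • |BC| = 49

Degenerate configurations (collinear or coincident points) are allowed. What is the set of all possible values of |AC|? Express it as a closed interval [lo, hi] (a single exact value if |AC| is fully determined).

|AC| ∈ [19, 79]  (≈ [19.0000, 79.0000])

|AB| ∈ {30}
|BC| ∈ {49}
|AC| ∈ [19, 79]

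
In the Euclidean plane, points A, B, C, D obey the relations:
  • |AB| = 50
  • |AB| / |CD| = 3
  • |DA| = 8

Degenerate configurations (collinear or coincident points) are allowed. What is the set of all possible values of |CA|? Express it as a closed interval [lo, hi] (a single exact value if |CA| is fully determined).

|CA| ∈ [26/3, 74/3]  (≈ [8.6667, 24.6667])

|AB| ∈ {50}
|AD| ∈ {8}
|CD| ∈ {50/3}
|BD| ∈ [42, 58]
|AC| ∈ [26/3, 74/3]
|BC| ∈ [76/3, 224/3]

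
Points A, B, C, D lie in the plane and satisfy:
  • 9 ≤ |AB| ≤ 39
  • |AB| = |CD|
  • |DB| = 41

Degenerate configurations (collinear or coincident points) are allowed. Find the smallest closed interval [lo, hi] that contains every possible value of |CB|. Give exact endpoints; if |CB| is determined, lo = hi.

|CB| ∈ [2, 80]  (≈ [2.0000, 80.0000])

|AB| ∈ [9, 39]
|BD| ∈ {41}
|CD| ∈ [9, 39]
|AD| ∈ [2, 80]
|BC| ∈ [2, 80]
|AC| ∈ [0, 119]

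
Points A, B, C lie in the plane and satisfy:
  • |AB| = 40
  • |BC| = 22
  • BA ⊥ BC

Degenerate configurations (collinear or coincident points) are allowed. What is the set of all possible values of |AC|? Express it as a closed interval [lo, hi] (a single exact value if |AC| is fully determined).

|AB| ∈ {40}
|BC| ∈ {22}
|AC| ∈ {2·√(521)}

|AC| = 2·√(521)  (≈ 45.6508)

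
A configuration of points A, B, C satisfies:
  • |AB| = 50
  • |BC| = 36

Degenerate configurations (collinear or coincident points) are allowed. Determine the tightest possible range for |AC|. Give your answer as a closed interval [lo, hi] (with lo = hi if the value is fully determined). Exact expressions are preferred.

|AB| ∈ {50}
|BC| ∈ {36}
|AC| ∈ [14, 86]

|AC| ∈ [14, 86]  (≈ [14.0000, 86.0000])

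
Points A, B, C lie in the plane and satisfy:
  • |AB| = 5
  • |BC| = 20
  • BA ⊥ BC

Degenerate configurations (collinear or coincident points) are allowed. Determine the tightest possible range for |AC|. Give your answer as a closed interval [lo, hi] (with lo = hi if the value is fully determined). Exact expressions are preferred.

|AB| ∈ {5}
|BC| ∈ {20}
|AC| ∈ {5·√(17)}

|AC| = 5·√(17)  (≈ 20.6155)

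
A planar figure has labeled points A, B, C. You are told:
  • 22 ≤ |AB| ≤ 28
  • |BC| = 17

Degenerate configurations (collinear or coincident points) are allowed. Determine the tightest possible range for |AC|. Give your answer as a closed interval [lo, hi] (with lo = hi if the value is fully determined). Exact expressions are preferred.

|AB| ∈ [22, 28]
|BC| ∈ {17}
|AC| ∈ [5, 45]

|AC| ∈ [5, 45]  (≈ [5.0000, 45.0000])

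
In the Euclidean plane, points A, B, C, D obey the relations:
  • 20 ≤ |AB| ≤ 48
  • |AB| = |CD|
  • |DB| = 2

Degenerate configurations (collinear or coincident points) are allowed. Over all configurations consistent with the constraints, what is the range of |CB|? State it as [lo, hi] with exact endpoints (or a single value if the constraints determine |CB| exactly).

|AB| ∈ [20, 48]
|BD| ∈ {2}
|CD| ∈ [20, 48]
|AD| ∈ [18, 50]
|BC| ∈ [18, 50]
|AC| ∈ [0, 98]

|CB| ∈ [18, 50]  (≈ [18.0000, 50.0000])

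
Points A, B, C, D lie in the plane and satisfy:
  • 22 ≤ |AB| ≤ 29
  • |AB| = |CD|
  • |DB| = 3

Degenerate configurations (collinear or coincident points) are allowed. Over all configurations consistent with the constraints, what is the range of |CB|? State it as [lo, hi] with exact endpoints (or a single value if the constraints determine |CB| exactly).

|AB| ∈ [22, 29]
|BD| ∈ {3}
|CD| ∈ [22, 29]
|AD| ∈ [19, 32]
|BC| ∈ [19, 32]
|AC| ∈ [0, 61]

|CB| ∈ [19, 32]  (≈ [19.0000, 32.0000])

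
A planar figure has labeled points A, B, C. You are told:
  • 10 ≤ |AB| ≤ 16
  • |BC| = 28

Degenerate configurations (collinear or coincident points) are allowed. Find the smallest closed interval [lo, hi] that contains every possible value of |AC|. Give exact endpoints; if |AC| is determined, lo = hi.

|AB| ∈ [10, 16]
|BC| ∈ {28}
|AC| ∈ [12, 44]

|AC| ∈ [12, 44]  (≈ [12.0000, 44.0000])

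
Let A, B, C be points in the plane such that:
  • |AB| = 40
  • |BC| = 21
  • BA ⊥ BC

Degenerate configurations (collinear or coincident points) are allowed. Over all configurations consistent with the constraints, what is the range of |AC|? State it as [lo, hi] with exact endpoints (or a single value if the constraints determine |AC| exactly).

|AB| ∈ {40}
|BC| ∈ {21}
|AC| ∈ {√(2041)}

|AC| = √(2041)  (≈ 45.1774)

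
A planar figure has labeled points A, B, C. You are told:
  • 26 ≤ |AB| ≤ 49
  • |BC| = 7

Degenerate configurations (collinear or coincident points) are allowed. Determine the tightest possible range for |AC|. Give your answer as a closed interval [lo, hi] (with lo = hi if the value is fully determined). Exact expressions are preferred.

|AC| ∈ [19, 56]  (≈ [19.0000, 56.0000])

|AB| ∈ [26, 49]
|BC| ∈ {7}
|AC| ∈ [19, 56]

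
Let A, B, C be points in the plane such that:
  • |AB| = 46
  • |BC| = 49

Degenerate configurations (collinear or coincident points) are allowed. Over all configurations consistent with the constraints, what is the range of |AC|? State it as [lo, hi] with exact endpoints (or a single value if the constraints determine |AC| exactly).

|AB| ∈ {46}
|BC| ∈ {49}
|AC| ∈ [3, 95]

|AC| ∈ [3, 95]  (≈ [3.0000, 95.0000])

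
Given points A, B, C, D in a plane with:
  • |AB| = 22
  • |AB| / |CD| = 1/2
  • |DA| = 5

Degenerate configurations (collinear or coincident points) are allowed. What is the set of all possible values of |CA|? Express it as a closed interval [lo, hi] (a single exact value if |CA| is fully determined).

|CA| ∈ [39, 49]  (≈ [39.0000, 49.0000])

|AB| ∈ {22}
|AD| ∈ {5}
|CD| ∈ {44}
|BD| ∈ [17, 27]
|AC| ∈ [39, 49]
|BC| ∈ [17, 71]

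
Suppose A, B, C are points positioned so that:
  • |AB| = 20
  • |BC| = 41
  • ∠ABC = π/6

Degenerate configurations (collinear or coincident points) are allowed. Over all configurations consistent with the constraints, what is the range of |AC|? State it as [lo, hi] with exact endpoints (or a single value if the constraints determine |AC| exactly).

|AB| ∈ {20}
|BC| ∈ {41}
|AC| ∈ {√(2081 - 820·√(3))}

|AC| = √(2081 - 820·√(3))  (≈ 25.7044)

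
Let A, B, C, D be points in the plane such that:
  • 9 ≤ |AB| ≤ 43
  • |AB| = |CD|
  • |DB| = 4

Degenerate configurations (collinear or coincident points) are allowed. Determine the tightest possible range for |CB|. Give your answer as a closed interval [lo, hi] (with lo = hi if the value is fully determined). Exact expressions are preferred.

|CB| ∈ [5, 47]  (≈ [5.0000, 47.0000])

|AB| ∈ [9, 43]
|BD| ∈ {4}
|CD| ∈ [9, 43]
|AD| ∈ [5, 47]
|BC| ∈ [5, 47]
|AC| ∈ [0, 90]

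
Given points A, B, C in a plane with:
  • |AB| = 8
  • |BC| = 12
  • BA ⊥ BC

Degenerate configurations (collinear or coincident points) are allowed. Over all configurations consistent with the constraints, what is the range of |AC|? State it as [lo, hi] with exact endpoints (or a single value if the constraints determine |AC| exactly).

|AB| ∈ {8}
|BC| ∈ {12}
|AC| ∈ {4·√(13)}

|AC| = 4·√(13)  (≈ 14.4222)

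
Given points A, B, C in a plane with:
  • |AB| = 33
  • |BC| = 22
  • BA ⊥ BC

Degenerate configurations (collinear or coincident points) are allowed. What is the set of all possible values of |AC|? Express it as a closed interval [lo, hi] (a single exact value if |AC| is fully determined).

|AC| = 11·√(13)  (≈ 39.6611)

|AB| ∈ {33}
|BC| ∈ {22}
|AC| ∈ {11·√(13)}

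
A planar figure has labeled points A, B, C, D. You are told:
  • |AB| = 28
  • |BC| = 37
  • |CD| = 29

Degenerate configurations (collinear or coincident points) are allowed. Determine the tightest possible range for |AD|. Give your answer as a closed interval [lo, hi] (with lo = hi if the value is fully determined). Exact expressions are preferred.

|AB| ∈ {28}
|BC| ∈ {37}
|CD| ∈ {29}
|AC| ∈ [9, 65]
|BD| ∈ [8, 66]
|AD| ∈ [0, 94]

|AD| ∈ [0, 94]  (≈ [0.0000, 94.0000])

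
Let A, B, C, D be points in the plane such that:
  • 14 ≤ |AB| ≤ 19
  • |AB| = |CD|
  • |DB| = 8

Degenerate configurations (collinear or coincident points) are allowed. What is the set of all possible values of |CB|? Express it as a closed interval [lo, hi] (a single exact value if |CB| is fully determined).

|AB| ∈ [14, 19]
|BD| ∈ {8}
|CD| ∈ [14, 19]
|AD| ∈ [6, 27]
|BC| ∈ [6, 27]
|AC| ∈ [0, 46]

|CB| ∈ [6, 27]  (≈ [6.0000, 27.0000])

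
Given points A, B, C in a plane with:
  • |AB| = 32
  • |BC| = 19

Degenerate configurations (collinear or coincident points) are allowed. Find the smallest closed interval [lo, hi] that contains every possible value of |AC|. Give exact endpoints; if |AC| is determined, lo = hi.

|AC| ∈ [13, 51]  (≈ [13.0000, 51.0000])

|AB| ∈ {32}
|BC| ∈ {19}
|AC| ∈ [13, 51]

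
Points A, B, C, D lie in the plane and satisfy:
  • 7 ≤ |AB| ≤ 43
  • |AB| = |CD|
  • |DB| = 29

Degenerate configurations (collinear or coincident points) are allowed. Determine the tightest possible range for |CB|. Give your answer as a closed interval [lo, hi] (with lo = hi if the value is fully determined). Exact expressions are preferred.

|AB| ∈ [7, 43]
|BD| ∈ {29}
|CD| ∈ [7, 43]
|AD| ∈ [0, 72]
|BC| ∈ [0, 72]
|AC| ∈ [0, 115]

|CB| ∈ [0, 72]  (≈ [0.0000, 72.0000])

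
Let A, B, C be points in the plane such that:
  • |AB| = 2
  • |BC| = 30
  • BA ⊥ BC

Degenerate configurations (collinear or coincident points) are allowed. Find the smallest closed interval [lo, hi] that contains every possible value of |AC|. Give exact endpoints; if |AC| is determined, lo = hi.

|AB| ∈ {2}
|BC| ∈ {30}
|AC| ∈ {2·√(226)}

|AC| = 2·√(226)  (≈ 30.0666)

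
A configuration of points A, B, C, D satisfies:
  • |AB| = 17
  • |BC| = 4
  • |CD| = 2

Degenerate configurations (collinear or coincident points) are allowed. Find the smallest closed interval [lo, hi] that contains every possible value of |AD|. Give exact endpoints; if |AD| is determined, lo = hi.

|AD| ∈ [11, 23]  (≈ [11.0000, 23.0000])

|AB| ∈ {17}
|BC| ∈ {4}
|CD| ∈ {2}
|AC| ∈ [13, 21]
|BD| ∈ [2, 6]
|AD| ∈ [11, 23]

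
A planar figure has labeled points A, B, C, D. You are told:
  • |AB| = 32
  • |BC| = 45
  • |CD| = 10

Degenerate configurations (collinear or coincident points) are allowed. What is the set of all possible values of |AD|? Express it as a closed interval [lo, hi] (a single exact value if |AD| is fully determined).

|AB| ∈ {32}
|BC| ∈ {45}
|CD| ∈ {10}
|AC| ∈ [13, 77]
|BD| ∈ [35, 55]
|AD| ∈ [3, 87]

|AD| ∈ [3, 87]  (≈ [3.0000, 87.0000])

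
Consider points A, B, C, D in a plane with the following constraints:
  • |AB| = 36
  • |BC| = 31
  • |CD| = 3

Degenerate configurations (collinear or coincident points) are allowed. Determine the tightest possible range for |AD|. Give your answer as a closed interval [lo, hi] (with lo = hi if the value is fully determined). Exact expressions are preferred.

|AD| ∈ [2, 70]  (≈ [2.0000, 70.0000])

|AB| ∈ {36}
|BC| ∈ {31}
|CD| ∈ {3}
|AC| ∈ [5, 67]
|BD| ∈ [28, 34]
|AD| ∈ [2, 70]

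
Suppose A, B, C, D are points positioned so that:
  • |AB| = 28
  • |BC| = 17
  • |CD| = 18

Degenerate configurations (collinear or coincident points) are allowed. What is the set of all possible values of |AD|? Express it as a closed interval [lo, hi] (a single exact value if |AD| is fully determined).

|AB| ∈ {28}
|BC| ∈ {17}
|CD| ∈ {18}
|AC| ∈ [11, 45]
|BD| ∈ [1, 35]
|AD| ∈ [0, 63]

|AD| ∈ [0, 63]  (≈ [0.0000, 63.0000])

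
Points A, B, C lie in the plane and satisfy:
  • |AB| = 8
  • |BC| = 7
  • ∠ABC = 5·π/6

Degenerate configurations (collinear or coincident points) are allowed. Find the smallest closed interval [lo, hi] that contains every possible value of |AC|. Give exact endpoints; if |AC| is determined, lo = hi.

|AB| ∈ {8}
|BC| ∈ {7}
|AC| ∈ {√(56·√(3) + 113)}

|AC| = √(56·√(3) + 113)  (≈ 14.4912)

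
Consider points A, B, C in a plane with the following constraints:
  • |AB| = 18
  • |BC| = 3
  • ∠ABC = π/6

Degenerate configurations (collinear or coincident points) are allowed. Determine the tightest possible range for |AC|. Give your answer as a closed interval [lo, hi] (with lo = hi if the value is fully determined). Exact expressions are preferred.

|AC| = 3·√(37 - 6·√(3))  (≈ 15.4748)

|AB| ∈ {18}
|BC| ∈ {3}
|AC| ∈ {3·√(37 - 6·√(3))}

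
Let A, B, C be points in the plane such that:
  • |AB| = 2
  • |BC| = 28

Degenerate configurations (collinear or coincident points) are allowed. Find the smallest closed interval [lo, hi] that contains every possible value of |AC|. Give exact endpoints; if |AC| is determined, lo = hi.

|AC| ∈ [26, 30]  (≈ [26.0000, 30.0000])

|AB| ∈ {2}
|BC| ∈ {28}
|AC| ∈ [26, 30]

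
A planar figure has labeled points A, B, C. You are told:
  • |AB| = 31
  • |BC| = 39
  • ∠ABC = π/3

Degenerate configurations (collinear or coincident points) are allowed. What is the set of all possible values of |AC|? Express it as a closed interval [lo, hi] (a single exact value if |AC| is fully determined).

|AB| ∈ {31}
|BC| ∈ {39}
|AC| ∈ {√(1273)}

|AC| = √(1273)  (≈ 35.6791)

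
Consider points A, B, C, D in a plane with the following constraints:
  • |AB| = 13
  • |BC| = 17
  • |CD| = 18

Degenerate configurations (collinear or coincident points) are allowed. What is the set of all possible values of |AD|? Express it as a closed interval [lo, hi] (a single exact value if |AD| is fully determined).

|AD| ∈ [0, 48]  (≈ [0.0000, 48.0000])

|AB| ∈ {13}
|BC| ∈ {17}
|CD| ∈ {18}
|AC| ∈ [4, 30]
|BD| ∈ [1, 35]
|AD| ∈ [0, 48]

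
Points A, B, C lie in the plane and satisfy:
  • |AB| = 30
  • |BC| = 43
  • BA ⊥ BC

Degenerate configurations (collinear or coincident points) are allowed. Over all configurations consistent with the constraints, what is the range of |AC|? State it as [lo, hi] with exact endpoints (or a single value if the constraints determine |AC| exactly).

|AB| ∈ {30}
|BC| ∈ {43}
|AC| ∈ {√(2749)}

|AC| = √(2749)  (≈ 52.4309)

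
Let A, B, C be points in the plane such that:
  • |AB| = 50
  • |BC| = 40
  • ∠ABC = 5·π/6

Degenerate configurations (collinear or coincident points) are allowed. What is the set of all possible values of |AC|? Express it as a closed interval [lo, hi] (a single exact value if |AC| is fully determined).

|AC| = 10·√(20·√(3) + 41)  (≈ 86.9718)

|AB| ∈ {50}
|BC| ∈ {40}
|AC| ∈ {10·√(20·√(3) + 41)}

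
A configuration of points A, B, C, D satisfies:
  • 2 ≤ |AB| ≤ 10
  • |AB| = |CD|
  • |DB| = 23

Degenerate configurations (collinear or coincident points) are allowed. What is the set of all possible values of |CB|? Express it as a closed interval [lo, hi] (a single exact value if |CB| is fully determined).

|CB| ∈ [13, 33]  (≈ [13.0000, 33.0000])

|AB| ∈ [2, 10]
|BD| ∈ {23}
|CD| ∈ [2, 10]
|AD| ∈ [13, 33]
|BC| ∈ [13, 33]
|AC| ∈ [3, 43]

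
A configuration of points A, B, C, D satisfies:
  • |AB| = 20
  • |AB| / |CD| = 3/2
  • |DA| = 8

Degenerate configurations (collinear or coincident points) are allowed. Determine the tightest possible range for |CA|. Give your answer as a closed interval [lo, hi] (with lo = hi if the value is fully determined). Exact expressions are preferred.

|AB| ∈ {20}
|AD| ∈ {8}
|CD| ∈ {40/3}
|BD| ∈ [12, 28]
|AC| ∈ [16/3, 64/3]
|BC| ∈ [0, 124/3]

|CA| ∈ [16/3, 64/3]  (≈ [5.3333, 21.3333])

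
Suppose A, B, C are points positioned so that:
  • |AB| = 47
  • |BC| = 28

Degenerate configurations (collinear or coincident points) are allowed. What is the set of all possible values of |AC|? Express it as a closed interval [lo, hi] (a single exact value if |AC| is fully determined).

|AB| ∈ {47}
|BC| ∈ {28}
|AC| ∈ [19, 75]

|AC| ∈ [19, 75]  (≈ [19.0000, 75.0000])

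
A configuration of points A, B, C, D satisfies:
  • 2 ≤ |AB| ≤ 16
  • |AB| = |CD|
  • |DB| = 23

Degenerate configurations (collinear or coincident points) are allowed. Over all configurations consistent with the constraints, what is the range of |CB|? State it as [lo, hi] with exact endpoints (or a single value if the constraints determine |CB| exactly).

|CB| ∈ [7, 39]  (≈ [7.0000, 39.0000])

|AB| ∈ [2, 16]
|BD| ∈ {23}
|CD| ∈ [2, 16]
|AD| ∈ [7, 39]
|BC| ∈ [7, 39]
|AC| ∈ [0, 55]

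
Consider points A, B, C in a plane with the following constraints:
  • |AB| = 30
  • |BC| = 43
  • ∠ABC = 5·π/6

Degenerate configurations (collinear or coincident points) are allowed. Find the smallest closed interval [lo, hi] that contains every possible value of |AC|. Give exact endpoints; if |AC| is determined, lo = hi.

|AC| = √(1290·√(3) + 2749)  (≈ 70.5928)

|AB| ∈ {30}
|BC| ∈ {43}
|AC| ∈ {√(1290·√(3) + 2749)}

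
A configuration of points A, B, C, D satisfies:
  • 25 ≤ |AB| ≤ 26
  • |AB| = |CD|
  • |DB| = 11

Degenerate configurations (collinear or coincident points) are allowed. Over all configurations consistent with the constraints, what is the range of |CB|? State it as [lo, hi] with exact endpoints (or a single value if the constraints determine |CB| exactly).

|CB| ∈ [14, 37]  (≈ [14.0000, 37.0000])

|AB| ∈ [25, 26]
|BD| ∈ {11}
|CD| ∈ [25, 26]
|AD| ∈ [14, 37]
|BC| ∈ [14, 37]
|AC| ∈ [0, 63]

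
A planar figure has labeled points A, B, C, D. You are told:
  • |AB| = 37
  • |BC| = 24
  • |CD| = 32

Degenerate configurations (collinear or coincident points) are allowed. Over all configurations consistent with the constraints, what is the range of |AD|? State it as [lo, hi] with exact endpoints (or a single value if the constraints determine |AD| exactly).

|AB| ∈ {37}
|BC| ∈ {24}
|CD| ∈ {32}
|AC| ∈ [13, 61]
|BD| ∈ [8, 56]
|AD| ∈ [0, 93]

|AD| ∈ [0, 93]  (≈ [0.0000, 93.0000])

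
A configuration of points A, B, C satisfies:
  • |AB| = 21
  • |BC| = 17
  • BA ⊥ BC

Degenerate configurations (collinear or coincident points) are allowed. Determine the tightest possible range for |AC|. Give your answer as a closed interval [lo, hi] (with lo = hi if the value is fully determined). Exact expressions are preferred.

|AB| ∈ {21}
|BC| ∈ {17}
|AC| ∈ {√(730)}

|AC| = √(730)  (≈ 27.0185)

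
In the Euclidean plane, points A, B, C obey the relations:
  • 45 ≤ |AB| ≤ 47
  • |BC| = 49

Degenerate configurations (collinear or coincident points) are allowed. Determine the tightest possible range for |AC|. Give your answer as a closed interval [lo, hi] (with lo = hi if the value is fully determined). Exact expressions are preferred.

|AC| ∈ [2, 96]  (≈ [2.0000, 96.0000])

|AB| ∈ [45, 47]
|BC| ∈ {49}
|AC| ∈ [2, 96]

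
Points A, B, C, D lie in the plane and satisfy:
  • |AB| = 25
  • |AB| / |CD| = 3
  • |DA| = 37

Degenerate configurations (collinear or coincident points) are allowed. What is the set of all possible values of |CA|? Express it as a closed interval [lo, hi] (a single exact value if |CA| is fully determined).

|AB| ∈ {25}
|AD| ∈ {37}
|CD| ∈ {25/3}
|BD| ∈ [12, 62]
|AC| ∈ [86/3, 136/3]
|BC| ∈ [11/3, 211/3]

|CA| ∈ [86/3, 136/3]  (≈ [28.6667, 45.3333])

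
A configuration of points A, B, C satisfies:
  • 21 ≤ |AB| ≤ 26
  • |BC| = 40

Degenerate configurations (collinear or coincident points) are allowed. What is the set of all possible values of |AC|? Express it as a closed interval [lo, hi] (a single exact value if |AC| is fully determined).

|AB| ∈ [21, 26]
|BC| ∈ {40}
|AC| ∈ [14, 66]

|AC| ∈ [14, 66]  (≈ [14.0000, 66.0000])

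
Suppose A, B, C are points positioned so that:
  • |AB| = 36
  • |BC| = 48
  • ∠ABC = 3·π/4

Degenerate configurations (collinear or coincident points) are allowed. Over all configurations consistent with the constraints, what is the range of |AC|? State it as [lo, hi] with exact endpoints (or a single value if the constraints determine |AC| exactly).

|AB| ∈ {36}
|BC| ∈ {48}
|AC| ∈ {12·√(12·√(2) + 25)}

|AC| = 12·√(12·√(2) + 25)  (≈ 77.7416)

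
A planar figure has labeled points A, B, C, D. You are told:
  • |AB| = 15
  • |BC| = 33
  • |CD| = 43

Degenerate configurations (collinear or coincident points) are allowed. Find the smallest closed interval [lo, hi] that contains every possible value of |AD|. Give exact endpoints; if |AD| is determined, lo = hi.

|AD| ∈ [0, 91]  (≈ [0.0000, 91.0000])

|AB| ∈ {15}
|BC| ∈ {33}
|CD| ∈ {43}
|AC| ∈ [18, 48]
|BD| ∈ [10, 76]
|AD| ∈ [0, 91]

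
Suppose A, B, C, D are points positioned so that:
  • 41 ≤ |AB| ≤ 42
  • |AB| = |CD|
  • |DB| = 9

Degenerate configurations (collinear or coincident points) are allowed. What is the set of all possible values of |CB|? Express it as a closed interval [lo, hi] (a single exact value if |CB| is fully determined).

|CB| ∈ [32, 51]  (≈ [32.0000, 51.0000])

|AB| ∈ [41, 42]
|BD| ∈ {9}
|CD| ∈ [41, 42]
|AD| ∈ [32, 51]
|BC| ∈ [32, 51]
|AC| ∈ [0, 93]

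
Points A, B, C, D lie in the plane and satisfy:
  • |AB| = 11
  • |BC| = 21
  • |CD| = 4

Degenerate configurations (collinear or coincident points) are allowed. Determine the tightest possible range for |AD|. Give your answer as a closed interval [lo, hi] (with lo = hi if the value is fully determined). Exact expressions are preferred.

|AB| ∈ {11}
|BC| ∈ {21}
|CD| ∈ {4}
|AC| ∈ [10, 32]
|BD| ∈ [17, 25]
|AD| ∈ [6, 36]

|AD| ∈ [6, 36]  (≈ [6.0000, 36.0000])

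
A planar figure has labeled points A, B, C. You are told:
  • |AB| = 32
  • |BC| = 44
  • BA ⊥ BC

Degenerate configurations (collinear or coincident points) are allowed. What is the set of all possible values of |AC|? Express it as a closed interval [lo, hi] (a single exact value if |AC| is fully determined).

|AC| = 4·√(185)  (≈ 54.4059)

|AB| ∈ {32}
|BC| ∈ {44}
|AC| ∈ {4·√(185)}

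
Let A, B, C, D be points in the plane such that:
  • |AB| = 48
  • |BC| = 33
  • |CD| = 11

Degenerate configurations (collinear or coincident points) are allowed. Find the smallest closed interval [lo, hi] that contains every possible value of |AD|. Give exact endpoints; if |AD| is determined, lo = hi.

|AD| ∈ [4, 92]  (≈ [4.0000, 92.0000])

|AB| ∈ {48}
|BC| ∈ {33}
|CD| ∈ {11}
|AC| ∈ [15, 81]
|BD| ∈ [22, 44]
|AD| ∈ [4, 92]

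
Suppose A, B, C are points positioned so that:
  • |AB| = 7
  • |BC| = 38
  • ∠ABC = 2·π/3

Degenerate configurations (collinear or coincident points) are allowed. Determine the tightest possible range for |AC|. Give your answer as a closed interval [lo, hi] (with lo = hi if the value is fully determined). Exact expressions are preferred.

|AC| = √(1759)  (≈ 41.9404)

|AB| ∈ {7}
|BC| ∈ {38}
|AC| ∈ {√(1759)}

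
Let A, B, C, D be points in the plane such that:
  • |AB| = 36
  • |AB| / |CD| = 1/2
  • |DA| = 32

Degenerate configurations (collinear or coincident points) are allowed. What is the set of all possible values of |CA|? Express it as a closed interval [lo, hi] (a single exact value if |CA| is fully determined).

|CA| ∈ [40, 104]  (≈ [40.0000, 104.0000])

|AB| ∈ {36}
|AD| ∈ {32}
|CD| ∈ {72}
|BD| ∈ [4, 68]
|AC| ∈ [40, 104]
|BC| ∈ [4, 140]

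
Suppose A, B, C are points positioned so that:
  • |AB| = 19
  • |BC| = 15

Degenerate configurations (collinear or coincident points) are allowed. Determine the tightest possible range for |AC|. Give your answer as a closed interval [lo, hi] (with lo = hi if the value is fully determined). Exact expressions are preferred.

|AB| ∈ {19}
|BC| ∈ {15}
|AC| ∈ [4, 34]

|AC| ∈ [4, 34]  (≈ [4.0000, 34.0000])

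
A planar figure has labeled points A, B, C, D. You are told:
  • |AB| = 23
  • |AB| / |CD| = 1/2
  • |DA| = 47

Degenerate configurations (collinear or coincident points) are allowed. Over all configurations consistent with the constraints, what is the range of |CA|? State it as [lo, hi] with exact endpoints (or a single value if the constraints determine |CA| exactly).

|CA| ∈ [1, 93]  (≈ [1.0000, 93.0000])

|AB| ∈ {23}
|AD| ∈ {47}
|CD| ∈ {46}
|BD| ∈ [24, 70]
|AC| ∈ [1, 93]
|BC| ∈ [0, 116]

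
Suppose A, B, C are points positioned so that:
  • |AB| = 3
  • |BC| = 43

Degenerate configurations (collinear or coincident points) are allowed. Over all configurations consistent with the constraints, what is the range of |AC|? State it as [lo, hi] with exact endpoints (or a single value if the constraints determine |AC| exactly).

|AC| ∈ [40, 46]  (≈ [40.0000, 46.0000])

|AB| ∈ {3}
|BC| ∈ {43}
|AC| ∈ [40, 46]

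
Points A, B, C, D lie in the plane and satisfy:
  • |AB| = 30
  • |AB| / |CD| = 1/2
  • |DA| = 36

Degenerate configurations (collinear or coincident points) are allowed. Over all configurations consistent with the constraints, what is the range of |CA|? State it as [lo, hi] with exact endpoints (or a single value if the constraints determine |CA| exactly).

|CA| ∈ [24, 96]  (≈ [24.0000, 96.0000])

|AB| ∈ {30}
|AD| ∈ {36}
|CD| ∈ {60}
|BD| ∈ [6, 66]
|AC| ∈ [24, 96]
|BC| ∈ [0, 126]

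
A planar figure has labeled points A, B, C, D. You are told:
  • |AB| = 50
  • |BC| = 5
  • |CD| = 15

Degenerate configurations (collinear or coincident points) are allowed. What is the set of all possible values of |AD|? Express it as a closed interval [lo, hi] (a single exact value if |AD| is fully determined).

|AB| ∈ {50}
|BC| ∈ {5}
|CD| ∈ {15}
|AC| ∈ [45, 55]
|BD| ∈ [10, 20]
|AD| ∈ [30, 70]

|AD| ∈ [30, 70]  (≈ [30.0000, 70.0000])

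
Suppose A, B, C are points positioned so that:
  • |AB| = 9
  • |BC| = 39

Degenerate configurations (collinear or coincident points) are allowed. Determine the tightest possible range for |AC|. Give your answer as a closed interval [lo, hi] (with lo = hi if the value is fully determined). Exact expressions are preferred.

|AC| ∈ [30, 48]  (≈ [30.0000, 48.0000])

|AB| ∈ {9}
|BC| ∈ {39}
|AC| ∈ [30, 48]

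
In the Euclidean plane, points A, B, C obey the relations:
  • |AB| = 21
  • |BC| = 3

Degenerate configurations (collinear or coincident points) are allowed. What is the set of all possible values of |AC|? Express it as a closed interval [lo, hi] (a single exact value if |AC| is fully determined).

|AC| ∈ [18, 24]  (≈ [18.0000, 24.0000])

|AB| ∈ {21}
|BC| ∈ {3}
|AC| ∈ [18, 24]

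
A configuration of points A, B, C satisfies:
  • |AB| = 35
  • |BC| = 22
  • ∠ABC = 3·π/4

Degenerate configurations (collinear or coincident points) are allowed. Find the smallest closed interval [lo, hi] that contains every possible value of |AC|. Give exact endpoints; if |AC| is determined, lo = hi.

|AB| ∈ {35}
|BC| ∈ {22}
|AC| ∈ {√(770·√(2) + 1709)}

|AC| = √(770·√(2) + 1709)  (≈ 52.8956)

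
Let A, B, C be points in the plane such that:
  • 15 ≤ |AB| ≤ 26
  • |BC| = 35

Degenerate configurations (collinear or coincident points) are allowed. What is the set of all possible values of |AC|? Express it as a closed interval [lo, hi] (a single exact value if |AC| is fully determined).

|AC| ∈ [9, 61]  (≈ [9.0000, 61.0000])

|AB| ∈ [15, 26]
|BC| ∈ {35}
|AC| ∈ [9, 61]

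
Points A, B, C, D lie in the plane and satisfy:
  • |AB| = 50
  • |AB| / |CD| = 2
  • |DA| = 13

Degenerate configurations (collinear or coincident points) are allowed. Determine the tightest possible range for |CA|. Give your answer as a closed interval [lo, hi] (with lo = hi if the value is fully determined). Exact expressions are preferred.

|CA| ∈ [12, 38]  (≈ [12.0000, 38.0000])

|AB| ∈ {50}
|AD| ∈ {13}
|CD| ∈ {25}
|BD| ∈ [37, 63]
|AC| ∈ [12, 38]
|BC| ∈ [12, 88]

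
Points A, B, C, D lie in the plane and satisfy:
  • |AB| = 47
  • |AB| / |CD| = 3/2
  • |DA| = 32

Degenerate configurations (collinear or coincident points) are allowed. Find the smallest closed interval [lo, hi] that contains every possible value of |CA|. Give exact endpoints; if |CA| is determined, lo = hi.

|CA| ∈ [2/3, 190/3]  (≈ [0.6667, 63.3333])

|AB| ∈ {47}
|AD| ∈ {32}
|CD| ∈ {94/3}
|BD| ∈ [15, 79]
|AC| ∈ [2/3, 190/3]
|BC| ∈ [0, 331/3]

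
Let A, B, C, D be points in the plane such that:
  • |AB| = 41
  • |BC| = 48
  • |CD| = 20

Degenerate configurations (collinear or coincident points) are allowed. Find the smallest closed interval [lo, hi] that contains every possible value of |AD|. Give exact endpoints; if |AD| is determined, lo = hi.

|AD| ∈ [0, 109]  (≈ [0.0000, 109.0000])

|AB| ∈ {41}
|BC| ∈ {48}
|CD| ∈ {20}
|AC| ∈ [7, 89]
|BD| ∈ [28, 68]
|AD| ∈ [0, 109]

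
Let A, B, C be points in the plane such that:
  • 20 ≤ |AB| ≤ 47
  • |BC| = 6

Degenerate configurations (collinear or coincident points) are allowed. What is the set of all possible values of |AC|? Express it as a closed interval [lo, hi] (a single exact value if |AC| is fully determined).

|AB| ∈ [20, 47]
|BC| ∈ {6}
|AC| ∈ [14, 53]

|AC| ∈ [14, 53]  (≈ [14.0000, 53.0000])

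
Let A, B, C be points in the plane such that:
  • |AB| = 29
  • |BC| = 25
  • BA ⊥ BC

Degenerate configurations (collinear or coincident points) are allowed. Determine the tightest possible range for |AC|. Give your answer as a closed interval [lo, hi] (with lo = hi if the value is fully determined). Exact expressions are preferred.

|AC| = √(1466)  (≈ 38.2884)

|AB| ∈ {29}
|BC| ∈ {25}
|AC| ∈ {√(1466)}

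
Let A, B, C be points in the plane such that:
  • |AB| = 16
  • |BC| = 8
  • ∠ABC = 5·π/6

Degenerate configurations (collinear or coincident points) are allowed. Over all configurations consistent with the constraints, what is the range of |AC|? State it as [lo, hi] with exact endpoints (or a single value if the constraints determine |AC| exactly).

|AB| ∈ {16}
|BC| ∈ {8}
|AC| ∈ {8·√(2·√(3) + 5)}

|AC| = 8·√(2·√(3) + 5)  (≈ 23.2745)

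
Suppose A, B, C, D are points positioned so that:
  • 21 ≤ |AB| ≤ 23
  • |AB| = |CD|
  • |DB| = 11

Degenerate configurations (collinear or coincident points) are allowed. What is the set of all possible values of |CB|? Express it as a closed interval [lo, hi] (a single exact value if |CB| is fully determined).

|CB| ∈ [10, 34]  (≈ [10.0000, 34.0000])

|AB| ∈ [21, 23]
|BD| ∈ {11}
|CD| ∈ [21, 23]
|AD| ∈ [10, 34]
|BC| ∈ [10, 34]
|AC| ∈ [0, 57]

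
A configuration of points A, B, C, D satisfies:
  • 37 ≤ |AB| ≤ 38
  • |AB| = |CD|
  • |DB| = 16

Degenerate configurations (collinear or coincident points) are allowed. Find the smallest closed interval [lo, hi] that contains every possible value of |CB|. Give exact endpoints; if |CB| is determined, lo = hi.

|CB| ∈ [21, 54]  (≈ [21.0000, 54.0000])

|AB| ∈ [37, 38]
|BD| ∈ {16}
|CD| ∈ [37, 38]
|AD| ∈ [21, 54]
|BC| ∈ [21, 54]
|AC| ∈ [0, 92]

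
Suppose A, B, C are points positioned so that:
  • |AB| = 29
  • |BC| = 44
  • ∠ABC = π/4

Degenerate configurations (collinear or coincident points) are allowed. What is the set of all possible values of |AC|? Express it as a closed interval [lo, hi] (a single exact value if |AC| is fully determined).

|AC| = √(2777 - 1276·√(2))  (≈ 31.1843)

|AB| ∈ {29}
|BC| ∈ {44}
|AC| ∈ {√(2777 - 1276·√(2))}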